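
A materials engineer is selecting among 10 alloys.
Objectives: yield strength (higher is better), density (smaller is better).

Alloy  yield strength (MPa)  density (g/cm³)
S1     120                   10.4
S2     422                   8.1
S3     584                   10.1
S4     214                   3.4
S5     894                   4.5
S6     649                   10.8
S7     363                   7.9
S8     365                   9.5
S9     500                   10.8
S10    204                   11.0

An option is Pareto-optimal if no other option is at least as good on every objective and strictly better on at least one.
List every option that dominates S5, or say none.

none

S1: worse on yield strength (120 vs 894).
S2: worse on yield strength (422 vs 894).
S3: worse on yield strength (584 vs 894).
S4: worse on yield strength (214 vs 894).
S6: worse on yield strength (649 vs 894).
S7: worse on yield strength (363 vs 894).
S8: worse on yield strength (365 vs 894).
S9: worse on yield strength (500 vs 894).
S10: worse on yield strength (204 vs 894).
No option dominates S5.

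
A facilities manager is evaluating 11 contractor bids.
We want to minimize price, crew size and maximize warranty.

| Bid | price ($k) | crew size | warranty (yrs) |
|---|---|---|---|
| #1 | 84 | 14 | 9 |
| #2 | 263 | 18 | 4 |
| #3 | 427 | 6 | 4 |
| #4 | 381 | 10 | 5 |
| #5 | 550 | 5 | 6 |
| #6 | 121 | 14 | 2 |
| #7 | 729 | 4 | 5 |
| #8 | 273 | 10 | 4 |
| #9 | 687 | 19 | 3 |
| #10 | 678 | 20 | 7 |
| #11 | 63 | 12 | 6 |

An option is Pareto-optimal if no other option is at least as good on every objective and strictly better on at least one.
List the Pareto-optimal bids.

#1: not dominated (best warranty).
#2: dominated by #1 (price 84≤263, crew size 14≤18, warranty 9≥4).
#3: not dominated.
#4: not dominated.
#5: not dominated.
#6: dominated by #1 (price 84≤121, crew size 14≤14, warranty 9≥2).
#7: not dominated (best crew size).
#8: not dominated.
#9: dominated by #1 (price 84≤687, crew size 14≤19, warranty 9≥3).
#10: dominated by #1 (price 84≤678, crew size 14≤20, warranty 9≥7).
#11: not dominated (best price).

#1, #3, #4, #5, #7, #8, #11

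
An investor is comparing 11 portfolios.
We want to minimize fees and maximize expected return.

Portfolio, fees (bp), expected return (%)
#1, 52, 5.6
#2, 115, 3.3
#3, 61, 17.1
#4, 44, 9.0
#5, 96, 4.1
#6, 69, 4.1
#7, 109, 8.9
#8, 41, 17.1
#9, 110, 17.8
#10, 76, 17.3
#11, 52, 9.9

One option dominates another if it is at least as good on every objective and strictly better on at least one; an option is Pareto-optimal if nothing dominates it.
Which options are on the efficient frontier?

#8, #9, #10

#1: dominated by #4 (fees 44≤52, expected return 9.0≥5.6).
#2: dominated by #1 (fees 52≤115, expected return 5.6≥3.3).
#3: dominated by #8 (fees 41≤61, expected return 17.1≥17.1).
#4: dominated by #8 (fees 41≤44, expected return 17.1≥9.0).
#5: dominated by #1 (fees 52≤96, expected return 5.6≥4.1).
#6: dominated by #1 (fees 52≤69, expected return 5.6≥4.1).
#7: dominated by #3 (fees 61≤109, expected return 17.1≥8.9).
#8: not dominated (best fees).
#9: not dominated (best expected return).
#10: not dominated.
#11: dominated by #8 (fees 41≤52, expected return 17.1≥9.9).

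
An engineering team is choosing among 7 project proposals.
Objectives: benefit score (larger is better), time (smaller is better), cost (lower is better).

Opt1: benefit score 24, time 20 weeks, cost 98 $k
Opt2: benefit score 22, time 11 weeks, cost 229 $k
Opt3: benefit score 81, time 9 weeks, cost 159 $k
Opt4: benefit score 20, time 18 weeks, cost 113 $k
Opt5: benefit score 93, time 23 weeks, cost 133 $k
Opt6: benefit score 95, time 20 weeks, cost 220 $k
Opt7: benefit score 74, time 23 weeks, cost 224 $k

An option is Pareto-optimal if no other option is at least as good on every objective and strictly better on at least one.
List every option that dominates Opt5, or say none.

none

Opt1: worse on benefit score (24 vs 93).
Opt2: worse on benefit score (22 vs 93).
Opt3: worse on benefit score (81 vs 93).
Opt4: worse on benefit score (20 vs 93).
Opt6: worse on cost (220 vs 133).
Opt7: worse on benefit score (74 vs 93).
No option dominates Opt5.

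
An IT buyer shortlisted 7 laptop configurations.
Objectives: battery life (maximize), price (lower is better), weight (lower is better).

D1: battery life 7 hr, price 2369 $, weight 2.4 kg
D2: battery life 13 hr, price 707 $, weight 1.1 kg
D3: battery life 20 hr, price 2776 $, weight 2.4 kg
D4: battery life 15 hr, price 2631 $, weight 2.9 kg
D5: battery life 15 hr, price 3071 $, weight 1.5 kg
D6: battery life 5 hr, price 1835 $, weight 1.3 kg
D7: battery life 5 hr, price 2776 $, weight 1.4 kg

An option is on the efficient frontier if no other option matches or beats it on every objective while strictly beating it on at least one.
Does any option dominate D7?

Yes

D2 vs D7: battery life 13≥5, price 707≤2776, weight 1.1≤1.4 — D2 is at least as good on every objective and strictly better on at least one, so D2 dominates D7.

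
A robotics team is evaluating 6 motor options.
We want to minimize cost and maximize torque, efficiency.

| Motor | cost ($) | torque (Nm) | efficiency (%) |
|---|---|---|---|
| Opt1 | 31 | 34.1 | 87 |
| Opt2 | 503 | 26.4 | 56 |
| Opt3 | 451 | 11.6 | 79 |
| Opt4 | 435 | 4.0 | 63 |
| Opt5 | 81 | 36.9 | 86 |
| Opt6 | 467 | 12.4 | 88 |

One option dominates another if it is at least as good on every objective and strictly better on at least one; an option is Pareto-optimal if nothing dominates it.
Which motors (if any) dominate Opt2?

Opt1: cost 31≤503, torque 34.1≥26.4, efficiency 87≥56 — dominates Opt2.
Opt5: cost 81≤503, torque 36.9≥26.4, efficiency 86≥56 — dominates Opt2.
Others (Opt3, Opt4, Opt6) are each worse than Opt2 on at least one objective.

Opt1, Opt5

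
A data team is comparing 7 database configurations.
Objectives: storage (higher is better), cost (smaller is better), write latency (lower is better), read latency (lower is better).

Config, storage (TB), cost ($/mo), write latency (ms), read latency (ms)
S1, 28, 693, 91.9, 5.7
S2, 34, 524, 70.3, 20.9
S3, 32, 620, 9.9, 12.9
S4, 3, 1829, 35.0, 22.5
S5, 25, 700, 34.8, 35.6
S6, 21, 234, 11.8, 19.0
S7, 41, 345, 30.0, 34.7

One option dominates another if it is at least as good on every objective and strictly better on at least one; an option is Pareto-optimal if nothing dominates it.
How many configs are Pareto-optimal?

S1: not dominated (best read latency).
S2: not dominated.
S3: not dominated (best write latency).
S4: dominated by S3 (storage 32≥3, cost 620≤1829, write latency 9.9≤35.0, read latency 12.9≤22.5).
S5: dominated by S3 (storage 32≥25, cost 620≤700, write latency 9.9≤34.8, read latency 12.9≤35.6).
S6: not dominated (best cost).
S7: not dominated (best storage).
Pareto-optimal: S1, S2, S3, S6, S7 → 5.

5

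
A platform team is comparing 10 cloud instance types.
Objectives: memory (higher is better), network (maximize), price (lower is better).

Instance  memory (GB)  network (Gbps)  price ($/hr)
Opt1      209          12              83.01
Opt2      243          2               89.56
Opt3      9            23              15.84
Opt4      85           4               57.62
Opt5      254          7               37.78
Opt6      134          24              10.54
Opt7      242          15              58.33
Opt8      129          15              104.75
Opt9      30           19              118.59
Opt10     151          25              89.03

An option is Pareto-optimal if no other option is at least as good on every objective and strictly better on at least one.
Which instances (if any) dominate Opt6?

Opt1: worse on network (12 vs 24).
Opt2: worse on network (2 vs 24).
Opt3: worse on memory (9 vs 134).
Opt4: worse on memory (85 vs 134).
Opt5: worse on network (7 vs 24).
Opt7: worse on network (15 vs 24).
Opt8: worse on memory (129 vs 134).
Opt9: worse on memory (30 vs 134).
Opt10: worse on price (89.03 vs 10.54).
No option dominates Opt6.

none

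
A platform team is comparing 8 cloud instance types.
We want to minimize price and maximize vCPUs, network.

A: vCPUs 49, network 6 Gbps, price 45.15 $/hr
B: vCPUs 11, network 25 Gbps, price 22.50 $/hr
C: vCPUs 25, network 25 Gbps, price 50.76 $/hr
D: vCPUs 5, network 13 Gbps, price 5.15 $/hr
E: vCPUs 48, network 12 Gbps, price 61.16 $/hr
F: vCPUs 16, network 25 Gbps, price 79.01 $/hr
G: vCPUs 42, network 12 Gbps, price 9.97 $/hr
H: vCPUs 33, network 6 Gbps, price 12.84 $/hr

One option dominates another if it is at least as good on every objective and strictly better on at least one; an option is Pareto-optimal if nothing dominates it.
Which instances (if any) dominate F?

C: vCPUs 25≥16, network 25≥25, price 50.76≤79.01 — dominates F.
Others (A, B, D, E, G, H) are each worse than F on at least one objective.

C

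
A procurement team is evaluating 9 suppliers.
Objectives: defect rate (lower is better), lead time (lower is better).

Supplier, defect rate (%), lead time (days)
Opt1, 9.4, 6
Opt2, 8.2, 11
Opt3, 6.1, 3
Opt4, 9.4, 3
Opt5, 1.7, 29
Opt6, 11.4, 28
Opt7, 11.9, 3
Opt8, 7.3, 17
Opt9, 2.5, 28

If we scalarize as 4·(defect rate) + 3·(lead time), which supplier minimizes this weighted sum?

Opt1: 4·9.4 + 3·6 = 55.6
Opt2: 4·8.2 + 3·11 = 65.8
Opt3: 4·6.1 + 3·3 = 33.4
Opt4: 4·9.4 + 3·3 = 46.6
Opt5: 4·1.7 + 3·29 = 93.8
Opt6: 4·11.4 + 3·28 = 129.6
Opt7: 4·11.9 + 3·3 = 56.6
Opt8: 4·7.3 + 3·17 = 80.2
Opt9: 4·2.5 + 3·28 = 94.0
Lowest: Opt3 at 33.4.

Opt3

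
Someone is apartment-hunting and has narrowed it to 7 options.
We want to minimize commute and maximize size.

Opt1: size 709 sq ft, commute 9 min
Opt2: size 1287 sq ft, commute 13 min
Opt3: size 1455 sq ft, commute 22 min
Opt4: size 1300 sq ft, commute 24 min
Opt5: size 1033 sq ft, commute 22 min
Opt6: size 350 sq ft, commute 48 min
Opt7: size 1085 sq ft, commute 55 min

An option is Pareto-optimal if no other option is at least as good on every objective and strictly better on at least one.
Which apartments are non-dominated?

Opt1, Opt2, Opt3

Opt1: not dominated (best commute).
Opt2: not dominated.
Opt3: not dominated (best size).
Opt4: dominated by Opt3 (size 1455≥1300, commute 22≤24).
Opt5: dominated by Opt2 (size 1287≥1033, commute 13≤22).
Opt6: dominated by Opt1 (size 709≥350, commute 9≤48).
Opt7: dominated by Opt2 (size 1287≥1085, commute 13≤55).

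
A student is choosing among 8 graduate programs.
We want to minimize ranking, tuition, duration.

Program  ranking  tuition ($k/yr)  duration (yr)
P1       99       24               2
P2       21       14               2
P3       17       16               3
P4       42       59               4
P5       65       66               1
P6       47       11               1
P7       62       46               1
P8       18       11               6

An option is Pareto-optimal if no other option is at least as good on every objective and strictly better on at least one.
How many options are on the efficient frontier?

4

P1: dominated by P2 (ranking 21≤99, tuition 14≤24, duration 2≤2).
P2: not dominated.
P3: not dominated (best ranking).
P4: dominated by P2 (ranking 21≤42, tuition 14≤59, duration 2≤4).
P5: dominated by P6 (ranking 47≤65, tuition 11≤66, duration 1≤1).
P6: not dominated.
P7: dominated by P6 (ranking 47≤62, tuition 11≤46, duration 1≤1).
P8: not dominated.
Pareto-optimal: P2, P3, P6, P8 → 4.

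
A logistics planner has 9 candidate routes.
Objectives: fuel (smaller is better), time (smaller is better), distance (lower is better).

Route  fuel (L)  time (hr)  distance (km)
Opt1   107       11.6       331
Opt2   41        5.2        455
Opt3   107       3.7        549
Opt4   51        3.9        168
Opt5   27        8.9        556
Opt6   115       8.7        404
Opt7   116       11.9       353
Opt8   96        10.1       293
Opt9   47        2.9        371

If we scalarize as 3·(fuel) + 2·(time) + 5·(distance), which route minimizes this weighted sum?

Opt4

Opt1: 3·107 + 2·11.6 + 5·331 = 1999.2
Opt2: 3·41 + 2·5.2 + 5·455 = 2408.4
Opt3: 3·107 + 2·3.7 + 5·549 = 3073.4
Opt4: 3·51 + 2·3.9 + 5·168 = 1000.8
Opt5: 3·27 + 2·8.9 + 5·556 = 2878.8
Opt6: 3·115 + 2·8.7 + 5·404 = 2382.4
Opt7: 3·116 + 2·11.9 + 5·353 = 2136.8
Opt8: 3·96 + 2·10.1 + 5·293 = 1773.2
Opt9: 3·47 + 2·2.9 + 5·371 = 2001.8
Lowest: Opt4 at 1000.8.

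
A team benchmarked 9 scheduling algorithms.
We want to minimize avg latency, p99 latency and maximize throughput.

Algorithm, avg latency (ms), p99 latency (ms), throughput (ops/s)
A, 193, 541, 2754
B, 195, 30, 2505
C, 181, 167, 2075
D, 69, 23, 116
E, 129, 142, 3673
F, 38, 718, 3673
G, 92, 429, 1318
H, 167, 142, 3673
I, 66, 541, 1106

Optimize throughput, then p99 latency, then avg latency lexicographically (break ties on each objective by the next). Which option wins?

First maximize throughput: best is 3673, kept {E, F, H}.
Then minimize p99 latency: best is 142, kept {E, H}.
Then minimize avg latency: best is 129, kept {E}.

E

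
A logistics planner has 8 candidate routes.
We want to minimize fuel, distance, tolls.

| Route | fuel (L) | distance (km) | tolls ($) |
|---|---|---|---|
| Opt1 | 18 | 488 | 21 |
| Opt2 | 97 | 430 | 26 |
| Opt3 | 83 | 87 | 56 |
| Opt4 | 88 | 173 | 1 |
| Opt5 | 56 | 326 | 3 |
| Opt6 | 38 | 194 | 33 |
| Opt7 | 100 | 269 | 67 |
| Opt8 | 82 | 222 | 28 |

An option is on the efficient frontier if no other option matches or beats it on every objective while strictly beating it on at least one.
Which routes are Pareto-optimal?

Opt1: not dominated (best fuel).
Opt2: dominated by Opt4 (fuel 88≤97, distance 173≤430, tolls 1≤26).
Opt3: not dominated (best distance).
Opt4: not dominated (best tolls).
Opt5: not dominated.
Opt6: not dominated.
Opt7: dominated by Opt3 (fuel 83≤100, distance 87≤269, tolls 56≤67).
Opt8: not dominated.

Opt1, Opt3, Opt4, Opt5, Opt6, Opt8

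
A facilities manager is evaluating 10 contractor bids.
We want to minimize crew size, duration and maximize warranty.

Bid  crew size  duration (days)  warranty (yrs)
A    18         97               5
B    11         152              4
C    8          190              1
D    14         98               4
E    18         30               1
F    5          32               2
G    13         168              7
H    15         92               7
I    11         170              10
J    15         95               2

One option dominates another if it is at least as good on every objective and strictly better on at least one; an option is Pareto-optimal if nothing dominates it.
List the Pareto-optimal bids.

A: dominated by H (crew size 15≤18, duration 92≤97, warranty 7≥5).
B: not dominated.
C: dominated by F (crew size 5≤8, duration 32≤190, warranty 2≥1).
D: not dominated.
E: not dominated (best duration).
F: not dominated (best crew size).
G: not dominated.
H: not dominated.
I: not dominated (best warranty).
J: dominated by F (crew size 5≤15, duration 32≤95, warranty 2≥2).

B, D, E, F, G, H, I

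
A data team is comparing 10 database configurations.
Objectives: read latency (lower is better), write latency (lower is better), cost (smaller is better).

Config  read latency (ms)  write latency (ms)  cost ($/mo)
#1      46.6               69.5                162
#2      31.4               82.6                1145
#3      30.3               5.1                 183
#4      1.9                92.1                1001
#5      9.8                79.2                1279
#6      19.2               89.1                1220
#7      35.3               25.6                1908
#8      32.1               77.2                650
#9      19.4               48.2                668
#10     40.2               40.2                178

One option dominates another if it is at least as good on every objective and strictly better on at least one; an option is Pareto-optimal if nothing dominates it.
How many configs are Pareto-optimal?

7

#1: not dominated (best cost).
#2: dominated by #3 (read latency 30.3≤31.4, write latency 5.1≤82.6, cost 183≤1145).
#3: not dominated (best write latency).
#4: not dominated (best read latency).
#5: not dominated.
#6: not dominated.
#7: dominated by #3 (read latency 30.3≤35.3, write latency 5.1≤25.6, cost 183≤1908).
#8: dominated by #3 (read latency 30.3≤32.1, write latency 5.1≤77.2, cost 183≤650).
#9: not dominated.
#10: not dominated.
Pareto-optimal: #1, #3, #4, #5, #6, #9, #10 → 7.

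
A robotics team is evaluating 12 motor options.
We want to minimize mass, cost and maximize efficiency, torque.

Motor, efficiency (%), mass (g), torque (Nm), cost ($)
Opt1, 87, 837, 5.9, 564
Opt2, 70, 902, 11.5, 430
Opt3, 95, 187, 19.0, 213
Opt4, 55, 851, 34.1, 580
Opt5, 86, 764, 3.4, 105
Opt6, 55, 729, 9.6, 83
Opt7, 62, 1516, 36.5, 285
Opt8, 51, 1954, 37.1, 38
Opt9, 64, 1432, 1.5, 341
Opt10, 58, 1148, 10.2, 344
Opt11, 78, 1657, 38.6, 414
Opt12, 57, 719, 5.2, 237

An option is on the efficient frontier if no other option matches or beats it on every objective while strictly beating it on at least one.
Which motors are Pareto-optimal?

Opt1: dominated by Opt3 (efficiency 95≥87, mass 187≤837, torque 19.0≥5.9, cost 213≤564).
Opt2: dominated by Opt3 (efficiency 95≥70, mass 187≤902, torque 19.0≥11.5, cost 213≤430).
Opt3: not dominated (best efficiency).
Opt4: not dominated.
Opt5: not dominated.
Opt6: not dominated.
Opt7: not dominated.
Opt8: not dominated (best cost).
Opt9: dominated by Opt3 (efficiency 95≥64, mass 187≤1432, torque 19.0≥1.5, cost 213≤341).
Opt10: dominated by Opt3 (efficiency 95≥58, mass 187≤1148, torque 19.0≥10.2, cost 213≤344).
Opt11: not dominated (best torque).
Opt12: dominated by Opt3 (efficiency 95≥57, mass 187≤719, torque 19.0≥5.2, cost 213≤237).

Opt3, Opt4, Opt5, Opt6, Opt7, Opt8, Opt11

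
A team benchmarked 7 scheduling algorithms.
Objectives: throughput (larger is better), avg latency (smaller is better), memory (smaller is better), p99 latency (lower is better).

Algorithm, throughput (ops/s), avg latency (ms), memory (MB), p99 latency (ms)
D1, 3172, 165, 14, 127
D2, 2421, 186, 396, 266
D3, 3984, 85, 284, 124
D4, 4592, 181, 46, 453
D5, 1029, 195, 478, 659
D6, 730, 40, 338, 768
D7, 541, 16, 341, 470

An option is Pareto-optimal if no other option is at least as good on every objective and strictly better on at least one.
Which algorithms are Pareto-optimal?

D1, D3, D4, D6, D7

D1: not dominated (best memory).
D2: dominated by D1 (throughput 3172≥2421, avg latency 165≤186, memory 14≤396, p99 latency 127≤266).
D3: not dominated (best p99 latency).
D4: not dominated (best throughput).
D5: dominated by D1 (throughput 3172≥1029, avg latency 165≤195, memory 14≤478, p99 latency 127≤659).
D6: not dominated.
D7: not dominated (best avg latency).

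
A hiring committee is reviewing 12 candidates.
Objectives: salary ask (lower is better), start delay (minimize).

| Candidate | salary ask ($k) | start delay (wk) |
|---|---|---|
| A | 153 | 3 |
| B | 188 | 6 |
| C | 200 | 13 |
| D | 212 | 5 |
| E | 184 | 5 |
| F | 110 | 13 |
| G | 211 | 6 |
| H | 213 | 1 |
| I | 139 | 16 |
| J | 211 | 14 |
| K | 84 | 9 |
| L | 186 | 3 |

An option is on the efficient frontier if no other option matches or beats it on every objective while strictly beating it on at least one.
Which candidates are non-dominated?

A, H, K

A: not dominated.
B: dominated by A (salary ask 153≤188, start delay 3≤6).
C: dominated by A (salary ask 153≤200, start delay 3≤13).
D: dominated by A (salary ask 153≤212, start delay 3≤5).
E: dominated by A (salary ask 153≤184, start delay 3≤5).
F: dominated by K (salary ask 84≤110, start delay 9≤13).
G: dominated by A (salary ask 153≤211, start delay 3≤6).
H: not dominated (best start delay).
I: dominated by F (salary ask 110≤139, start delay 13≤16).
J: dominated by A (salary ask 153≤211, start delay 3≤14).
K: not dominated (best salary ask).
L: dominated by A (salary ask 153≤186, start delay 3≤3).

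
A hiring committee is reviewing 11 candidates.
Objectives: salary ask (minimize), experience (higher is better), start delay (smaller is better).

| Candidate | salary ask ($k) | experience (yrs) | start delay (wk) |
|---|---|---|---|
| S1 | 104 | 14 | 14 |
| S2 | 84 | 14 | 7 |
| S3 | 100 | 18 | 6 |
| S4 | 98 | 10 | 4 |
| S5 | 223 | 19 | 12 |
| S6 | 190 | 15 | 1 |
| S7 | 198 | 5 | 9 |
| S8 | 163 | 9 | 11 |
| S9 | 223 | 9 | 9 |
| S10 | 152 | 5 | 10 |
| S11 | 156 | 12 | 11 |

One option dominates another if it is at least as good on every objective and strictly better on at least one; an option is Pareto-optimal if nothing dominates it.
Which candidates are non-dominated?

S2, S3, S4, S5, S6

S1: dominated by S2 (salary ask 84≤104, experience 14≥14, start delay 7≤14).
S2: not dominated (best salary ask).
S3: not dominated.
S4: not dominated.
S5: not dominated (best experience).
S6: not dominated (best start delay).
S7: dominated by S2 (salary ask 84≤198, experience 14≥5, start delay 7≤9).
S8: dominated by S2 (salary ask 84≤163, experience 14≥9, start delay 7≤11).
S9: dominated by S2 (salary ask 84≤223, experience 14≥9, start delay 7≤9).
S10: dominated by S2 (salary ask 84≤152, experience 14≥5, start delay 7≤10).
S11: dominated by S2 (salary ask 84≤156, experience 14≥12, start delay 7≤11).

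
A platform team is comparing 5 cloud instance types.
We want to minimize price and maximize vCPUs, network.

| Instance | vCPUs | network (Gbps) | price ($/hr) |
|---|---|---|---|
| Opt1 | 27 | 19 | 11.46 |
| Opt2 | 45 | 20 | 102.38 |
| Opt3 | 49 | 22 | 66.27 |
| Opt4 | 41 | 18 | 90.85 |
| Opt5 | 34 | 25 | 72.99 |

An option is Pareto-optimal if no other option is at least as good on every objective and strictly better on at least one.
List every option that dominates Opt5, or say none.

none

Opt1: worse on vCPUs (27 vs 34).
Opt2: worse on network (20 vs 25).
Opt3: worse on network (22 vs 25).
Opt4: worse on network (18 vs 25).
No option dominates Opt5.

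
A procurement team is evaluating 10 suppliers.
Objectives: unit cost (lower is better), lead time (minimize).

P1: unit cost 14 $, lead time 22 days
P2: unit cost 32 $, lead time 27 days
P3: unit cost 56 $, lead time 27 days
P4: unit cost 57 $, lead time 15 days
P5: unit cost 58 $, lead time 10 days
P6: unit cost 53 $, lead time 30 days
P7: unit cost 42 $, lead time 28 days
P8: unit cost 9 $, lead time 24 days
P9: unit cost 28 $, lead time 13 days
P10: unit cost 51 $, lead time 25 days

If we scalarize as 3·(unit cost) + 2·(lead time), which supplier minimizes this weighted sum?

P1: 3·14 + 2·22 = 86
P2: 3·32 + 2·27 = 150
P3: 3·56 + 2·27 = 222
P4: 3·57 + 2·15 = 201
P5: 3·58 + 2·10 = 194
P6: 3·53 + 2·30 = 219
P7: 3·42 + 2·28 = 182
P8: 3·9 + 2·24 = 75
P9: 3·28 + 2·13 = 110
P10: 3·51 + 2·25 = 203
Lowest: P8 at 75.

P8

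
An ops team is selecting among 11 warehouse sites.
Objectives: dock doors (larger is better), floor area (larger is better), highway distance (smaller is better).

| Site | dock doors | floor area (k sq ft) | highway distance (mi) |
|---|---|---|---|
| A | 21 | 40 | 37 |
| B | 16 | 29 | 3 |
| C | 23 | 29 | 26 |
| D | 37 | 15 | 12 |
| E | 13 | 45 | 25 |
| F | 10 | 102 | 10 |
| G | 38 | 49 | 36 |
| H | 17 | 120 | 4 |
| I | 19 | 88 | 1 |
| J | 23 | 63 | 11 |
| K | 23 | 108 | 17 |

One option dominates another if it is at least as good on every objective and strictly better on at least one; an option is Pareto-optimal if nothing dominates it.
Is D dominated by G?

G vs D: G is worse on highway distance (36 vs 12), so it does not dominate D.

No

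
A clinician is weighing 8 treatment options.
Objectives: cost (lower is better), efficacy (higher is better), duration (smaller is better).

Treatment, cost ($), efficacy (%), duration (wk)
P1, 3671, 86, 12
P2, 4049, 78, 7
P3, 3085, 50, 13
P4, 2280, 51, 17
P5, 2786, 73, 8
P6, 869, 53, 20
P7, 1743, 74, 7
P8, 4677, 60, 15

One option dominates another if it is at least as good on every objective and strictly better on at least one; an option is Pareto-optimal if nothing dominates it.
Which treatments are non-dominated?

P1: not dominated (best efficacy).
P2: not dominated.
P3: dominated by P5 (cost 2786≤3085, efficacy 73≥50, duration 8≤13).
P4: dominated by P7 (cost 1743≤2280, efficacy 74≥51, duration 7≤17).
P5: dominated by P7 (cost 1743≤2786, efficacy 74≥73, duration 7≤8).
P6: not dominated (best cost).
P7: not dominated.
P8: dominated by P1 (cost 3671≤4677, efficacy 86≥60, duration 12≤15).

P1, P2, P6, P7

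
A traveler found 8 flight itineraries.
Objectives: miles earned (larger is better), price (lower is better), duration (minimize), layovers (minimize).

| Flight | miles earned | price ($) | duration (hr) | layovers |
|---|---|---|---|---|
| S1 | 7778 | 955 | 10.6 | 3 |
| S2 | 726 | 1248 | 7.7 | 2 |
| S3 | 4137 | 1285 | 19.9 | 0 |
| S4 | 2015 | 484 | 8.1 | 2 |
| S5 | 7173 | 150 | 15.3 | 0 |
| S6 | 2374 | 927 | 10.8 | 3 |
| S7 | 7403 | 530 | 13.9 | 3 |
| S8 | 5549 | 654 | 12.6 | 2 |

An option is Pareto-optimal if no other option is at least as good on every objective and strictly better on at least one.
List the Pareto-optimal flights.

S1: not dominated (best miles earned).
S2: not dominated (best duration).
S3: dominated by S5 (miles earned 7173≥4137, price 150≤1285, duration 15.3≤19.9, layovers 0≤0).
S4: not dominated.
S5: not dominated (best price).
S6: not dominated.
S7: not dominated.
S8: not dominated.

S1, S2, S4, S5, S6, S7, S8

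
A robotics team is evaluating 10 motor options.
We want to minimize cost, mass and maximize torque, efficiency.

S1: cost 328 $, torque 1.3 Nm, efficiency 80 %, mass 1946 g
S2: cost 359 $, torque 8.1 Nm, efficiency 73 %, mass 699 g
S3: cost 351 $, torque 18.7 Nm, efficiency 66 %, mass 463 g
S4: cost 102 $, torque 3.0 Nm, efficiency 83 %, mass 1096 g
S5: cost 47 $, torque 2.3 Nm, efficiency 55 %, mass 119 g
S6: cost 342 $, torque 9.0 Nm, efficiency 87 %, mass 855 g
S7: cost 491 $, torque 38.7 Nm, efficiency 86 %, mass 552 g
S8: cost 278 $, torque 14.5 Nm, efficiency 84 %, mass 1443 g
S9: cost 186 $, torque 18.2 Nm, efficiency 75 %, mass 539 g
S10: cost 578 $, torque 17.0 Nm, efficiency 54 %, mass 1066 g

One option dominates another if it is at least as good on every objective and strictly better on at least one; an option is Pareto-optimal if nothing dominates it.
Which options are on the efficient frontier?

S3, S4, S5, S6, S7, S8, S9

S1: dominated by S4 (cost 102≤328, torque 3.0≥1.3, efficiency 83≥80, mass 1096≤1946).
S2: dominated by S9 (cost 186≤359, torque 18.2≥8.1, efficiency 75≥73, mass 539≤699).
S3: not dominated.
S4: not dominated.
S5: not dominated (best cost).
S6: not dominated (best efficiency).
S7: not dominated (best torque).
S8: not dominated.
S9: not dominated.
S10: dominated by S3 (cost 351≤578, torque 18.7≥17.0, efficiency 66≥54, mass 463≤1066).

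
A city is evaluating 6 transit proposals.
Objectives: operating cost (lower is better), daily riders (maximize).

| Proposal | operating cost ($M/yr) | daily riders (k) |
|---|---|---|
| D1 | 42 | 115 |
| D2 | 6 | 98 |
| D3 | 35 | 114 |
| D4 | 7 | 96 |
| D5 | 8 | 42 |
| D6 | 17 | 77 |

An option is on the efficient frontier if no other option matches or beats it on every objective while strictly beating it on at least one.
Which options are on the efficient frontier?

D1, D2, D3

D1: not dominated (best daily riders).
D2: not dominated (best operating cost).
D3: not dominated.
D4: dominated by D2 (operating cost 6≤7, daily riders 98≥96).
D5: dominated by D2 (operating cost 6≤8, daily riders 98≥42).
D6: dominated by D2 (operating cost 6≤17, daily riders 98≥77).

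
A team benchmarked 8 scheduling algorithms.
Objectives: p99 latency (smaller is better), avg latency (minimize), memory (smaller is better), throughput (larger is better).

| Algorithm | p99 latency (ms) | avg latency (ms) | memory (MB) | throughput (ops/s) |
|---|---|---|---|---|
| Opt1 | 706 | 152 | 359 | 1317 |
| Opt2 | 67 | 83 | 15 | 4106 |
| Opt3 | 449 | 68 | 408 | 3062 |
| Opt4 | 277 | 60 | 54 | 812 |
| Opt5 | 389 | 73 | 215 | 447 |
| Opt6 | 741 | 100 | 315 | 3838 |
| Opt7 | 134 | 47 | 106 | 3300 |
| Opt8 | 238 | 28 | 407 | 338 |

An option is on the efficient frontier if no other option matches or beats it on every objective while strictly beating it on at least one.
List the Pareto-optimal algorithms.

Opt2, Opt4, Opt7, Opt8

Opt1: dominated by Opt2 (p99 latency 67≤706, avg latency 83≤152, memory 15≤359, throughput 4106≥1317).
Opt2: not dominated (best p99 latency).
Opt3: dominated by Opt7 (p99 latency 134≤449, avg latency 47≤68, memory 106≤408, throughput 3300≥3062).
Opt4: not dominated.
Opt5: dominated by Opt4 (p99 latency 277≤389, avg latency 60≤73, memory 54≤215, throughput 812≥447).
Opt6: dominated by Opt2 (p99 latency 67≤741, avg latency 83≤100, memory 15≤315, throughput 4106≥3838).
Opt7: not dominated.
Opt8: not dominated (best avg latency).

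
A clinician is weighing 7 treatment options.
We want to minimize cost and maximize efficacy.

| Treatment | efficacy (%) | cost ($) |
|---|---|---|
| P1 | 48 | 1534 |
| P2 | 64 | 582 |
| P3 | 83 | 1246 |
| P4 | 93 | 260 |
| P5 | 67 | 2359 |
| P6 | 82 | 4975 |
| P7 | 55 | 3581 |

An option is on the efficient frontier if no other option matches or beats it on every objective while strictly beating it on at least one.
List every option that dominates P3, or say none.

P4: efficacy 93≥83, cost 260≤1246 — dominates P3.
Others (P1, P2, P5, P6, P7) are each worse than P3 on at least one objective.

P4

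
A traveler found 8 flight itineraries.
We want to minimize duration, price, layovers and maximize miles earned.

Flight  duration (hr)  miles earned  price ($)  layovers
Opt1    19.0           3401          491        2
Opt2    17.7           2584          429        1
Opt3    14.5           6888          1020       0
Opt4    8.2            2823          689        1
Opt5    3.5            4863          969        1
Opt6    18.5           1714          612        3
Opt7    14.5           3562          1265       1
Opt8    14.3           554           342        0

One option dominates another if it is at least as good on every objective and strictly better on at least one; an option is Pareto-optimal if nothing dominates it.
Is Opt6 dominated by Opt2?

Opt2 vs Opt6: duration 17.7≤18.5, miles earned 2584≥1714, price 429≤612, layovers 1≤3 — Opt2 is at least as good on every objective with at least one strict improvement.

Yes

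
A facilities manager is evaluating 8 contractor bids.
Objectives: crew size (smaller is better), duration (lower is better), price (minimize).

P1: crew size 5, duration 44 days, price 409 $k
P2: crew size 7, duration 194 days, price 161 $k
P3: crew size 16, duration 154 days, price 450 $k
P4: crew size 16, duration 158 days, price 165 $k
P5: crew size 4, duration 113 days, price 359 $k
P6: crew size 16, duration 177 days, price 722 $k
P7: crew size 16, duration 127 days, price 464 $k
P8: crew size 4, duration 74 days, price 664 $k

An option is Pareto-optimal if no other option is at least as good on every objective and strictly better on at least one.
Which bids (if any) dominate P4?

P1: worse on price (409 vs 165).
P2: worse on duration (194 vs 158).
P3: worse on price (450 vs 165).
P5: worse on price (359 vs 165).
P6: worse on duration (177 vs 158).
P7: worse on price (464 vs 165).
P8: worse on price (664 vs 165).
No option dominates P4.

none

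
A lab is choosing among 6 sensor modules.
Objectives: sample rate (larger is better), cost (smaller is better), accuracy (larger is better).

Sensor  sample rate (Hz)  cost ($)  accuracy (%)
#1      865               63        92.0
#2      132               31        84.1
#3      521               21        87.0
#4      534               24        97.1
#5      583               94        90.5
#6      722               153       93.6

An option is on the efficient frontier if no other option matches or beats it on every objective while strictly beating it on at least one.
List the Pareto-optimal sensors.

#1: not dominated (best sample rate).
#2: dominated by #3 (sample rate 521≥132, cost 21≤31, accuracy 87.0≥84.1).
#3: not dominated (best cost).
#4: not dominated (best accuracy).
#5: dominated by #1 (sample rate 865≥583, cost 63≤94, accuracy 92.0≥90.5).
#6: not dominated.

#1, #3, #4, #6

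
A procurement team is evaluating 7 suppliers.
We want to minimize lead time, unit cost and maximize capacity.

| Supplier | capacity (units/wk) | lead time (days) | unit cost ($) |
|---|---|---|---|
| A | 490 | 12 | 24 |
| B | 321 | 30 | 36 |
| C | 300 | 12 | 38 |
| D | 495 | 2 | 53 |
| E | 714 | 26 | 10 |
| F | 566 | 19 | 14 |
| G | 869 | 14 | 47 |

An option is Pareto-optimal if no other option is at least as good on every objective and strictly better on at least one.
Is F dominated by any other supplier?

A: worse on capacity (490 vs 566).
B: worse on capacity (321 vs 566).
C: worse on capacity (300 vs 566).
D: worse on capacity (495 vs 566).
E: worse on lead time (26 vs 19).
G: worse on unit cost (47 vs 14).
No option is at least as good as F on every objective and strictly better on one.

No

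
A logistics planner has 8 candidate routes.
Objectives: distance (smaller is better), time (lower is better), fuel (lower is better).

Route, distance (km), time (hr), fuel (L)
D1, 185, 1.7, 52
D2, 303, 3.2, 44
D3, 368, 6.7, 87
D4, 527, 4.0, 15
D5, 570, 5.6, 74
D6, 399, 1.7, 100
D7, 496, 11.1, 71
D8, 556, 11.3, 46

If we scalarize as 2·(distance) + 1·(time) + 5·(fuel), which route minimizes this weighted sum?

D1

D1: 2·185 + 1·1.7 + 5·52 = 631.7
D2: 2·303 + 1·3.2 + 5·44 = 829.2
D3: 2·368 + 1·6.7 + 5·87 = 1177.7
D4: 2·527 + 1·4.0 + 5·15 = 1133.0
D5: 2·570 + 1·5.6 + 5·74 = 1515.6
D6: 2·399 + 1·1.7 + 5·100 = 1299.7
D7: 2·496 + 1·11.1 + 5·71 = 1358.1
D8: 2·556 + 1·11.3 + 5·46 = 1353.3
Lowest: D1 at 631.7.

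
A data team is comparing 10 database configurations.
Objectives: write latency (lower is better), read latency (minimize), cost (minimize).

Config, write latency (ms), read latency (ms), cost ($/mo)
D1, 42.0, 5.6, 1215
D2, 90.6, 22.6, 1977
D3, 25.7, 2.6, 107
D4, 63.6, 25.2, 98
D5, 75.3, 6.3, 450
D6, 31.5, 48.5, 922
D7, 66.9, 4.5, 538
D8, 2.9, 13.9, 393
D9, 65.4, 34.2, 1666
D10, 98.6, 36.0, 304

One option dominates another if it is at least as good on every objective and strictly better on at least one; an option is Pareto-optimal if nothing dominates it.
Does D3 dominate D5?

D3 vs D5: write latency 25.7≤75.3, read latency 2.6≤6.3, cost 107≤450 — D3 is at least as good on every objective with at least one strict improvement.

Yes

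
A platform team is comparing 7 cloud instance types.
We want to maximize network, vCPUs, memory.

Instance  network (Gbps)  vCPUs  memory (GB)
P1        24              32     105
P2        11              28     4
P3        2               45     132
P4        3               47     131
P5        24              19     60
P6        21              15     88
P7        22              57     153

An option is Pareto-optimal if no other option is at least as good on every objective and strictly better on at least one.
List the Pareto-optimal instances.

P1: not dominated.
P2: dominated by P1 (network 24≥11, vCPUs 32≥28, memory 105≥4).
P3: dominated by P7 (network 22≥2, vCPUs 57≥45, memory 153≥132).
P4: dominated by P7 (network 22≥3, vCPUs 57≥47, memory 153≥131).
P5: dominated by P1 (network 24≥24, vCPUs 32≥19, memory 105≥60).
P6: dominated by P1 (network 24≥21, vCPUs 32≥15, memory 105≥88).
P7: not dominated (best vCPUs).

P1, P7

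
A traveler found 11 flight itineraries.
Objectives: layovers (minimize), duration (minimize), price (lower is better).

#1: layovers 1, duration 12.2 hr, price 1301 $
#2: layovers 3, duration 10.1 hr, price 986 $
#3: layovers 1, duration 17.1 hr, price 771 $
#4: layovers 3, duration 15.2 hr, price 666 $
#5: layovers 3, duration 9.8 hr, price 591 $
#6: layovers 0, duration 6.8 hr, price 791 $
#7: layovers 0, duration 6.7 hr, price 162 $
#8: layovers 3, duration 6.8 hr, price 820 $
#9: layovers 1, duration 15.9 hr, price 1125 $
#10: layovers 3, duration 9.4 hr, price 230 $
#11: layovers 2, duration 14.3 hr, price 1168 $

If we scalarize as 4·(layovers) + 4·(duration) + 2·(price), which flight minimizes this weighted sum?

#1: 4·1 + 4·12.2 + 2·1301 = 2654.8
#2: 4·3 + 4·10.1 + 2·986 = 2024.4
#3: 4·1 + 4·17.1 + 2·771 = 1614.4
#4: 4·3 + 4·15.2 + 2·666 = 1404.8
#5: 4·3 + 4·9.8 + 2·591 = 1233.2
#6: 4·0 + 4·6.8 + 2·791 = 1609.2
#7: 4·0 + 4·6.7 + 2·162 = 350.8
#8: 4·3 + 4·6.8 + 2·820 = 1679.2
#9: 4·1 + 4·15.9 + 2·1125 = 2317.6
#10: 4·3 + 4·9.4 + 2·230 = 509.6
#11: 4·2 + 4·14.3 + 2·1168 = 2401.2
Lowest: #7 at 350.8.

#7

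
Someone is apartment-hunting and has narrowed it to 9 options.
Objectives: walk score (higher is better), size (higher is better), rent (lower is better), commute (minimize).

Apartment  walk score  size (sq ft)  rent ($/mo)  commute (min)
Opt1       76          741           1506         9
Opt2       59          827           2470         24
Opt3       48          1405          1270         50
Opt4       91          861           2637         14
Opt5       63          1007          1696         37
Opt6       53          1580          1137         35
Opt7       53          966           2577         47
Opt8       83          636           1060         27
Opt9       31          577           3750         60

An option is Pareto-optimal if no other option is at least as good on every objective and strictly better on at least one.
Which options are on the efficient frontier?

Opt1, Opt2, Opt4, Opt5, Opt6, Opt8

Opt1: not dominated (best commute).
Opt2: not dominated.
Opt3: dominated by Opt6 (walk score 53≥48, size 1580≥1405, rent 1137≤1270, commute 35≤50).
Opt4: not dominated (best walk score).
Opt5: not dominated.
Opt6: not dominated (best size).
Opt7: dominated by Opt5 (walk score 63≥53, size 1007≥966, rent 1696≤2577, commute 37≤47).
Opt8: not dominated (best rent).
Opt9: dominated by Opt1 (walk score 76≥31, size 741≥577, rent 1506≤3750, commute 9≤60).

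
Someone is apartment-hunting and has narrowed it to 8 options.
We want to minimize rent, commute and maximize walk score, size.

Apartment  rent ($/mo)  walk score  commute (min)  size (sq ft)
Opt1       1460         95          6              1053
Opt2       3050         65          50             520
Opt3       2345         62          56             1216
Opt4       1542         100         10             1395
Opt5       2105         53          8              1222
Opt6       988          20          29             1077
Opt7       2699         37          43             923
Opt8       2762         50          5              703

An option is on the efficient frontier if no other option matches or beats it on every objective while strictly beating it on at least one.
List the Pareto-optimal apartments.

Opt1, Opt4, Opt5, Opt6, Opt8

Opt1: not dominated.
Opt2: dominated by Opt1 (rent 1460≤3050, walk score 95≥65, commute 6≤50, size 1053≥520).
Opt3: dominated by Opt4 (rent 1542≤2345, walk score 100≥62, commute 10≤56, size 1395≥1216).
Opt4: not dominated (best walk score).
Opt5: not dominated.
Opt6: not dominated (best rent).
Opt7: dominated by Opt1 (rent 1460≤2699, walk score 95≥37, commute 6≤43, size 1053≥923).
Opt8: not dominated (best commute).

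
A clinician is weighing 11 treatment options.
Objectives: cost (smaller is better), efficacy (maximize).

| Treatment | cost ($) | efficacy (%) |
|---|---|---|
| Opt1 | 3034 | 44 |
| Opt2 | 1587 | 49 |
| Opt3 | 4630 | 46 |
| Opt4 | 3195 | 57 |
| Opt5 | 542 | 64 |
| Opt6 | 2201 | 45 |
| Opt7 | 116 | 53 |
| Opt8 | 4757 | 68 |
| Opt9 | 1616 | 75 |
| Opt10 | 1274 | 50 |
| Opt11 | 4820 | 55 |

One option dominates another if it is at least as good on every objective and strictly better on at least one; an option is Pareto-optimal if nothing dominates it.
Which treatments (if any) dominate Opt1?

Opt2, Opt5, Opt6, Opt7, Opt9, Opt10

Opt2: cost 1587≤3034, efficacy 49≥44 — dominates Opt1.
Opt5: cost 542≤3034, efficacy 64≥44 — dominates Opt1.
Opt6: cost 2201≤3034, efficacy 45≥44 — dominates Opt1.
Opt7: cost 116≤3034, efficacy 53≥44 — dominates Opt1.
Opt9: cost 1616≤3034, efficacy 75≥44 — dominates Opt1.
Opt10: cost 1274≤3034, efficacy 50≥44 — dominates Opt1.
Others (Opt3, Opt4, Opt8, Opt11) are each worse than Opt1 on at least one objective.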